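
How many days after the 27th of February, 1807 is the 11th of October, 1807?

February 1807: 28 − 27 = 1 day remains (1807 is not a leap year, so February has 28 days).
Then March (31), April (30), May (31), June (30), July (31), August (31), September (30): 31 + 30 + 31 + 30 + 31 + 31 + 30 = 214 days.
October 1–11, 1807: 11 days.
Total: 1 + 214 + 11 = 226 days.

226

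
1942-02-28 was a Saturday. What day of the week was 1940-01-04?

Thursday

Count forward from the earlier date (January 4, 1940) to the later (February 28, 1942):
Day-of-year of January 4, 1940: 4.
Day-of-year of February 28, 1942: 59.
1940 has 366 days, so 366 − 4 = 362 days remain in 1940.
Full years: 1941: 365. Sum = 365.
Total: 362 + 365 + 59 = 786 days.
786 mod 7 = 2, so 2 days before Saturday is Thursday.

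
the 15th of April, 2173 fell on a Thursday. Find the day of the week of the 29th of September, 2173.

April 2173: 30 − 15 = 15 days remain.
Then May (31), June (30), July (31), August (31): 31 + 30 + 31 + 31 = 123 days.
September 1–29, 2173: 29 days.
Total: 15 + 123 + 29 = 167 days.
167 mod 7 = 6, so 6 days after Thursday is Wednesday.

Wednesday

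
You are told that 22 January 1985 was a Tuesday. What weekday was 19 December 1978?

Tuesday

Count forward from the earlier date (December 19, 1978) to the later (January 22, 1985):
Day-of-year of December 19, 1978: 353.
Day-of-year of January 22, 1985: 22.
1978 has 365 days, so 365 − 353 = 12 days remain in 1978.
Full years: 1979: 365; 1980: 366; 1981: 365; 1982: 365; 1983: 365; 1984: 366. Sum = 2192.
Total: 12 + 2192 + 22 = 2226 days.
2226 is a multiple of 7, so 19 December 1978 falls on the same weekday: Tuesday.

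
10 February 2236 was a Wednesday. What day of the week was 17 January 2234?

Count forward from the earlier date (January 17, 2234) to the later (February 10, 2236):
January 17, 2234 → January 17, 2235: 365 days.
January 17, 2235 → January 17, 2236: 365 days.
January 2236: 31 − 17 = 14 days remain.
February 1–10, 2236: 10 days (2236 is a leap year).
Residual: 24 days.
Total: 754 days.
754 mod 7 = 5, so 5 days before Wednesday is Friday.

Friday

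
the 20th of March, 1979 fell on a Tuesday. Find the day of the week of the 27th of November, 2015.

Day-of-year of March 20, 1979: 79.
Day-of-year of November 27, 2015: 331.
1979 has 365 days, so 365 − 79 = 286 days remain in 1979.
Full years 1980–2014: 26 common + 9 leap = 26×365 + 9×366 = 12784 days.
Total: 286 + 12784 + 331 = 13401 days.
13401 mod 7 = 3, so 3 days after Tuesday is Friday.

Friday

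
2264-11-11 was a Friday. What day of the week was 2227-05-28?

Count forward from the earlier date (May 28, 2227) to the later (November 11, 2264):
Day-of-year of May 28, 2227: 148.
Day-of-year of November 11, 2264: 316.
2227 has 365 days, so 365 − 148 = 217 days remain in 2227.
Full years 2228–2263: 27 common + 9 leap = 27×365 + 9×366 = 13149 days.
Total: 217 + 13149 + 316 = 13682 days.
13682 mod 7 = 4, so 4 days before Friday is Monday.

Monday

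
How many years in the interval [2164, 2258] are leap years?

Years divisible by 4: 2164, 2168, …, 2256 — 24 in all.
Of these, 2200 is divisible by 100 but not 400, so not leap.
Leap years: 24 − 1 = 23.

23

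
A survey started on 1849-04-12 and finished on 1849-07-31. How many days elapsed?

110

April 1849: 30 − 12 = 18 days remain.
Then May (31), June (30): 31 + 30 = 61 days.
July 1–31, 1849: 31 days.
Total: 18 + 61 + 31 = 110 days.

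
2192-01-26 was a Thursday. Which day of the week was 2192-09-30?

January 2192: 31 − 26 = 5 days remain.
Then February 2192 (29), March (31), April (30), May (31), June (30), July (31), August (31): 29 + 31 + 30 + 31 + 30 + 31 + 31 = 213 days.
September 1–30, 2192: 30 days.
Total: 5 + 213 + 30 = 248 days.
248 mod 7 = 3, so 3 days after Thursday is Sunday.

Sunday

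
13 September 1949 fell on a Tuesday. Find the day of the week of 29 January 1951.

Monday

Day-of-year of September 13, 1949: 256.
Day-of-year of January 29, 1951: 29.
1949 has 365 days, so 365 − 256 = 109 days remain in 1949.
Full years: 1950: 365. Sum = 365.
Total: 109 + 365 + 29 = 503 days.
503 mod 7 = 6, so 6 days after Tuesday is Monday.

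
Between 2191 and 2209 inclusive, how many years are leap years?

4

Years divisible by 4 in [2191, 2209]: 2192, 2196, 2200, 2204, 2208.
Of these, 2200 is divisible by 100 but not 400, so not leap.
Leap years: 5 − 1 = 4.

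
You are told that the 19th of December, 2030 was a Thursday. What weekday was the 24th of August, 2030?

Saturday

Count forward from the earlier date (August 24, 2030) to the later (December 19, 2030):
August 2030: 31 − 24 = 7 days remain.
Then September (30), October (31), November (30): 30 + 31 + 30 = 91 days.
December 1–19, 2030: 19 days.
Total: 7 + 91 + 19 = 117 days.
117 mod 7 = 5, so 5 days before Thursday is Saturday.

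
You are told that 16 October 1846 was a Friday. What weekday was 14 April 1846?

Tuesday

Count forward from the earlier date (April 14, 1846) to the later (October 16, 1846):
April 1846: 30 − 14 = 16 days remain.
Then May (31), June (30), July (31), August (31), September (30): 31 + 30 + 31 + 31 + 30 = 153 days.
October 1–16, 1846: 16 days.
Total: 16 + 153 + 16 = 185 days.
185 mod 7 = 3, so 3 days before Friday is Tuesday.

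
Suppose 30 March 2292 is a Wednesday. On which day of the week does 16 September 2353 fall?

Day-of-year of March 30, 2292: 90.
Day-of-year of September 16, 2353: 259.
2292 has 366 days, so 366 − 90 = 276 days remain in 2292.
Full years 2293–2352: 46 common + 14 leap = 46×365 + 14×366 = 21914 days.
Total: 276 + 21914 + 259 = 22449 days.
22449 is a multiple of 7, so 16 September 2353 falls on the same weekday: Wednesday.

Wednesday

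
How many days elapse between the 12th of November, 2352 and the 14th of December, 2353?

Day-of-year of November 12, 2352: 317.
Day-of-year of December 14, 2353: 348.
2352 has 366 days, so 366 − 317 = 49 days remain in 2352.
Total: 49 + 348 = 397 days.

397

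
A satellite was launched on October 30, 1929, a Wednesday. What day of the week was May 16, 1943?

Sunday

From October 30, 1929 to October 30, 1942: 13 years, of which 3 contain a Feb 29 — 10×365 + 3×366 = 4748 days.
October 1942: 31 − 30 = 1 day remains.
Then November (30), December (31), January (31), February 1943 (28), March (31), April (30): 30 + 31 + 31 + 28 + 31 + 30 = 181 days.
May 1–16, 1943: 16 days.
Residual: 198 days.
Total: 4946 days.
4946 mod 7 = 4, so 4 days after Wednesday is Sunday.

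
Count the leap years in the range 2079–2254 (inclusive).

Years divisible by 4: 2080, 2084, …, 2252 — 44 in all.
Of these, 2100, 2200 are divisible by 100 but not 400, so not leap.
Leap years: 44 − 2 = 42.

42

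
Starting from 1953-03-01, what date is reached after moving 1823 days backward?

1948-03-04

Count 1823 days before March 1, 1953:
Day-of-year of March 4, 1948: 64.
Day-of-year of March 1, 1953: 60.
1948 has 366 days, so 366 − 64 = 302 days remain in 1948.
Full years: 1949: 365; 1950: 365; 1951: 365; 1952: 366. Sum = 1461.
Total: 302 + 1461 + 60 = 1823 days.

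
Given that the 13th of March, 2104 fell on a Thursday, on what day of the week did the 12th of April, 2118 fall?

Day-of-year of March 13, 2104: 73.
Day-of-year of April 12, 2118: 102.
2104 has 366 days, so 366 − 73 = 293 days remain in 2104.
Full years 2105–2117: 10 common + 3 leap = 10×365 + 3×366 = 4748 days.
Total: 293 + 4748 + 102 = 5143 days.
5143 mod 7 = 5, so 5 days after Thursday is Tuesday.

Tuesday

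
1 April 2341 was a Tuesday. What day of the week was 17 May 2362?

Thursday

From April 1, 2341 to April 1, 2362: 21 years, of which 5 contain a Feb 29 — 16×365 + 5×366 = 7670 days.
April 2362: 30 − 1 = 29 days remain.
May 1–17, 2362: 17 days.
Residual: 46 days.
Total: 7716 days.
7716 mod 7 = 2, so 2 days after Tuesday is Thursday.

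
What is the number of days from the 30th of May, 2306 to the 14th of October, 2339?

12190

Day-of-year of May 30, 2306: 150.
Day-of-year of October 14, 2339: 287.
2306 has 365 days, so 365 − 150 = 215 days remain in 2306.
Full years 2307–2338: 24 common + 8 leap = 24×365 + 8×366 = 11688 days.
Total: 215 + 11688 + 287 = 12190 days.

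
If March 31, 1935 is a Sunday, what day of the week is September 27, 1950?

Wednesday

Day-of-year of March 31, 1935: 90.
Day-of-year of September 27, 1950: 270.
1935 has 365 days, so 365 − 90 = 275 days remain in 1935.
Full years 1936–1949: 10 common + 4 leap = 10×365 + 4×366 = 5114 days.
Total: 275 + 5114 + 270 = 5659 days.
5659 mod 7 = 3, so 3 days after Sunday is Wednesday.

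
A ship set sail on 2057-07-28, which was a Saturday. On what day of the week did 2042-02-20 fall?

Count forward from the earlier date (February 20, 2042) to the later (July 28, 2057):
From February 20, 2042 to February 20, 2057: 15 years, of which 4 contain a Feb 29 — 11×365 + 4×366 = 5479 days.
February 2057: 28 − 20 = 8 days remain (2057 is not a leap year, so February has 28 days).
Then March (31), April (30), May (31), June (30): 31 + 30 + 31 + 30 = 122 days.
July 1–28, 2057: 28 days.
Residual: 158 days.
Total: 5637 days.
5637 mod 7 = 2, so 2 days before Saturday is Thursday.

Thursday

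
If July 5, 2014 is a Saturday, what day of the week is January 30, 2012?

Count forward from the earlier date (January 30, 2012) to the later (July 5, 2014):
Day-of-year of January 30, 2012: 30.
Day-of-year of July 5, 2014: 186.
2012 has 366 days, so 366 − 30 = 336 days remain in 2012.
Full years: 2013: 365. Sum = 365.
Total: 336 + 365 + 186 = 887 days.
887 mod 7 = 5, so 5 days before Saturday is Monday.

Monday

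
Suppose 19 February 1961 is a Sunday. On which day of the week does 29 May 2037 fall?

Friday

Day-of-year of February 19, 1961: 50.
Day-of-year of May 29, 2037: 149.
1961 has 365 days, so 365 − 50 = 315 days remain in 1961.
Full years 1962–2036: 56 common + 19 leap = 56×365 + 19×366 = 27394 days.
Total: 315 + 27394 + 149 = 27858 days.
27858 mod 7 = 5, so 5 days after Sunday is Friday.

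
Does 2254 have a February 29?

No

2254 is not a leap year.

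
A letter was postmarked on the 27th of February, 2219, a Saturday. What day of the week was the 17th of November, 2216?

Sunday

Count forward from the earlier date (November 17, 2216) to the later (February 27, 2219):
Day-of-year of November 17, 2216: 322.
Day-of-year of February 27, 2219: 58.
2216 has 366 days, so 366 − 322 = 44 days remain in 2216.
Full years: 2217: 365; 2218: 365. Sum = 730.
Total: 44 + 730 + 58 = 832 days.
832 mod 7 = 6, so 6 days before Saturday is Sunday.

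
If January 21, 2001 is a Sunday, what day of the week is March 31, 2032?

Day-of-year of January 21, 2001: 21.
Day-of-year of March 31, 2032: 91.
2001 has 365 days, so 365 − 21 = 344 days remain in 2001.
Full years 2002–2031: 23 common + 7 leap = 23×365 + 7×366 = 10957 days.
Total: 344 + 10957 + 91 = 11392 days.
11392 mod 7 = 3, so 3 days after Sunday is Wednesday.

Wednesday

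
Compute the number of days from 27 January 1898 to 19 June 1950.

19135

From January 27, 1898 to January 27, 1950: 52 years, of which 12 contain a Feb 29 — 40×365 + 12×366 = 18992 days.
(1900 is not a leap year (divisible by 100 but not 400).)
January 1950: 31 − 27 = 4 days remain.
Then February 1950 (28), March (31), April (30), May (31): 28 + 31 + 30 + 31 = 120 days.
June 1–19, 1950: 19 days.
Residual: 143 days.
Total: 19135 days.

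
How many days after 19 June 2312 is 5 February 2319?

June 19, 2312 → June 19, 2313: 365 days.
June 19, 2313 → June 19, 2314: 365 days.
June 19, 2314 → June 19, 2315: 365 days.
June 19, 2315 → June 19, 2316: 366 days (2316 is a leap year).
June 19, 2316 → June 19, 2317: 365 days.
June 19, 2317 → June 19, 2318: 365 days.
June 2318: 30 − 19 = 11 days remain.
Then July (31), August (31), September (30), October (31), November (30), December (31), January (31): 31 + 31 + 30 + 31 + 30 + 31 + 31 = 215 days.
February 1–5, 2319: 5 days (2319 is not a leap year).
Residual: 231 days.
Total: 2422 days.

2422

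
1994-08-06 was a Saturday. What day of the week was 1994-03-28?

Monday

Count forward from the earlier date (March 28, 1994) to the later (August 6, 1994):
March 1994: 31 − 28 = 3 days remain.
Then April (30), May (31), June (30), July (31): 30 + 31 + 30 + 31 = 122 days.
August 1–6, 1994: 6 days.
Total: 3 + 122 + 6 = 131 days.
131 mod 7 = 5, so 5 days before Saturday is Monday.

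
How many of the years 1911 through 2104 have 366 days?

Years divisible by 4: 1912, 1916, …, 2104 — 49 in all.
Of these, 2100 is divisible by 100 but not 400, so not leap.
2000 is divisible by 400, so still leap.
Leap years: 49 − 1 = 48.

48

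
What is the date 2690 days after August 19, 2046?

December 30, 2053

Count 2690 days after August 19, 2046:
From August 19, 2046 to August 19, 2053: 7 years, of which 2 contain a Feb 29 — 5×365 + 2×366 = 2557 days.
August 2053: 31 − 19 = 12 days remain.
Then September (30), October (31), November (30): 30 + 31 + 30 = 91 days.
December 1–30, 2053: 30 days.
Residual: 133 days.
Total: 2690 days.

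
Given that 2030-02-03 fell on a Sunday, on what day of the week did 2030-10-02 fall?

Wednesday

February 2030: 28 − 3 = 25 days remain (2030 is not a leap year, so February has 28 days).
Then March (31), April (30), May (31), June (30), July (31), August (31), September (30): 31 + 30 + 31 + 30 + 31 + 31 + 30 = 214 days.
October 1–2, 2030: 2 days.
Total: 25 + 214 + 2 = 241 days.
241 mod 7 = 3, so 3 days after Sunday is Wednesday.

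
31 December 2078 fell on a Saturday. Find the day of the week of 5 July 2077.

Count forward from the earlier date (July 5, 2077) to the later (December 31, 2078):
Day-of-year of July 5, 2077: 186.
Day-of-year of December 31, 2078: 365.
2077 has 365 days, so 365 − 186 = 179 days remain in 2077.
Total: 179 + 365 = 544 days.
544 mod 7 = 5, so 5 days before Saturday is Monday.

Monday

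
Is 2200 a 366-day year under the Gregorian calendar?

2200 is not a leap year (divisible by 100 but not 400).

No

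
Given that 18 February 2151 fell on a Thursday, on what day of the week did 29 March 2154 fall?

Friday

Day-of-year of February 18, 2151: 49.
Day-of-year of March 29, 2154: 88.
2151 has 365 days, so 365 − 49 = 316 days remain in 2151.
Full years: 2152: 366; 2153: 365. Sum = 731.
Total: 316 + 731 + 88 = 1135 days.
1135 mod 7 = 1, so 1 day after Thursday is Friday.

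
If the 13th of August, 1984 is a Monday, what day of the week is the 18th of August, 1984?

Within August 1984: 18 − 13 = 5 days.
5 mod 7 = 5, so 5 days after Monday is Saturday.

Saturday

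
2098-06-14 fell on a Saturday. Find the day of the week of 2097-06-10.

Monday

Count forward from the earlier date (June 10, 2097) to the later (June 14, 2098):
June 2097: 30 − 10 = 20 days remain.
Then 11 full months totalling 335 days.
June 1–14, 2098: 14 days.
Total: 20 + 335 + 14 = 369 days.
369 mod 7 = 5, so 5 days before Saturday is Monday.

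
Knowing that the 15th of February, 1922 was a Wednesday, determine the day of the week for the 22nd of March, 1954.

Monday

From February 15, 1922 to February 15, 1954: 32 years, of which 8 contain a Feb 29 — 24×365 + 8×366 = 11688 days.
February 1954: 28 − 15 = 13 days remain (1954 is not a leap year, so February has 28 days).
March 1–22, 1954: 22 days.
Residual: 35 days.
Total: 11723 days.
11723 mod 7 = 5, so 5 days after Wednesday is Monday.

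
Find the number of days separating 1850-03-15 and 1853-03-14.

1095

March 15, 1850 → March 15, 1851: 365 days.
March 15, 1851 → March 15, 1852: 366 days (1852 is a leap year).
March 1852: 31 − 15 = 16 days remain.
Then 11 full months totalling 334 days.
March 1–14, 1853: 14 days.
Residual: 364 days.
Total: 1095 days.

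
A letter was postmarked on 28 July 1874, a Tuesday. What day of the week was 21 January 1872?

Count forward from the earlier date (January 21, 1872) to the later (July 28, 1874):
Day-of-year of January 21, 1872: 21.
Day-of-year of July 28, 1874: 209.
1872 has 366 days, so 366 − 21 = 345 days remain in 1872.
Full years: 1873: 365. Sum = 365.
Total: 345 + 365 + 209 = 919 days.
919 mod 7 = 2, so 2 days before Tuesday is Sunday.

Sunday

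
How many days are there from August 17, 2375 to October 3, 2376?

413

Day-of-year of August 17, 2375: 229.
Day-of-year of October 3, 2376: 277.
2375 has 365 days, so 365 − 229 = 136 days remain in 2375.
Total: 136 + 277 = 413 days.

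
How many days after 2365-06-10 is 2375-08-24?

From June 10, 2365 to June 10, 2375: 10 years, of which 2 contain a Feb 29 — 8×365 + 2×366 = 3652 days.
June 2375: 30 − 10 = 20 days remain.
Then July (31): 31 days.
August 1–24, 2375: 24 days.
Residual: 75 days.
Total: 3727 days.

3727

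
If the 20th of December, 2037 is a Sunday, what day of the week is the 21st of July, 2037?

Count forward from the earlier date (July 21, 2037) to the later (December 20, 2037):
July 2037: 31 − 21 = 10 days remain.
Then August (31), September (30), October (31), November (30): 31 + 30 + 31 + 30 = 122 days.
December 1–20, 2037: 20 days.
Total: 10 + 122 + 20 = 152 days.
152 mod 7 = 5, so 5 days before Sunday is Tuesday.

Tuesday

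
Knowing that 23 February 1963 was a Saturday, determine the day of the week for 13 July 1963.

February 1963: 28 − 23 = 5 days remain (1963 is not a leap year, so February has 28 days).
Then March (31), April (30), May (31), June (30): 31 + 30 + 31 + 30 = 122 days.
July 1–13, 1963: 13 days.
Total: 5 + 122 + 13 = 140 days.
140 is a multiple of 7, so 13 July 1963 falls on the same weekday: Saturday.

Saturday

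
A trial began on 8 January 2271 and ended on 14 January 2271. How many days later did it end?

Within January 2271: 14 − 8 = 6 days.

6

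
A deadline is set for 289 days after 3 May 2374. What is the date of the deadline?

16 February 2375

Count 289 days after May 3, 2374:
May 2374: 31 − 3 = 28 days remain.
Then June (30), July (31), August (31), September (30), October (31), November (30), December (31), January (31): 30 + 31 + 31 + 30 + 31 + 30 + 31 + 31 = 245 days.
February 1–16, 2375: 16 days (2375 is not a leap year).
Residual: 289 days.
Total: 289 days.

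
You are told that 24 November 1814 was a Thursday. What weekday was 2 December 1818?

November 24, 1814 → November 24, 1815: 365 days.
November 24, 1815 → November 24, 1816: 366 days (1816 is a leap year).
November 24, 1816 → November 24, 1817: 365 days.
November 24, 1817 → November 24, 1818: 365 days.
November 1818: 30 − 24 = 6 days remain.
December 1–2, 1818: 2 days.
Residual: 8 days.
Total: 1469 days.
1469 mod 7 = 6, so 6 days after Thursday is Wednesday.

Wednesday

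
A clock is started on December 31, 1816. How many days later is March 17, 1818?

441

December 1816: 31 − 31 = 0 days remain.
Then 14 full months totalling 424 days.
March 1–17, 1818: 17 days.
Total: 0 + 424 + 17 = 441 days.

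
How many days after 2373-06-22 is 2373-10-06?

106

June 2373: 30 − 22 = 8 days remain.
Then July (31), August (31), September (30): 31 + 31 + 30 = 92 days.
October 1–6, 2373: 6 days.
Total: 8 + 92 + 6 = 106 days.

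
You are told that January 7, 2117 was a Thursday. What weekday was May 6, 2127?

Tuesday

From January 7, 2117 to January 7, 2127: 10 years, of which 2 contain a Feb 29 — 8×365 + 2×366 = 3652 days.
January 2127: 31 − 7 = 24 days remain.
Then February 2127 (28), March (31), April (30): 28 + 31 + 30 = 89 days.
May 1–6, 2127: 6 days.
Residual: 119 days.
Total: 3771 days.
3771 mod 7 = 5, so 5 days after Thursday is Tuesday.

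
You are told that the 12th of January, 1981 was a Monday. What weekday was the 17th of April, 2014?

From January 12, 1981 to January 12, 2014: 33 years, of which 8 contain a Feb 29 — 25×365 + 8×366 = 12053 days.
(2000 is a leap year (divisible by 400).)
January 2014: 31 − 12 = 19 days remain.
Then February 2014 (28), March (31): 28 + 31 = 59 days.
April 1–17, 2014: 17 days.
Residual: 95 days.
Total: 12148 days.
12148 mod 7 = 3, so 3 days after Monday is Thursday.

Thursday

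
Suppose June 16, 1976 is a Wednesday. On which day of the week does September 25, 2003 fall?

Thursday

Day-of-year of June 16, 1976: 168.
Day-of-year of September 25, 2003: 268.
1976 has 366 days, so 366 − 168 = 198 days remain in 1976.
Full years 1977–2002: 20 common + 6 leap = 20×365 + 6×366 = 9496 days.
Total: 198 + 9496 + 268 = 9962 days.
9962 mod 7 = 1, so 1 day after Wednesday is Thursday.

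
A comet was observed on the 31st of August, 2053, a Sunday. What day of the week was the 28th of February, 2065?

Saturday

Day-of-year of August 31, 2053: 243.
Day-of-year of February 28, 2065: 59.
2053 has 365 days, so 365 − 243 = 122 days remain in 2053.
Full years 2054–2064: 8 common + 3 leap = 8×365 + 3×366 = 4018 days.
Total: 122 + 4018 + 59 = 4199 days.
4199 mod 7 = 6, so 6 days after Sunday is Saturday.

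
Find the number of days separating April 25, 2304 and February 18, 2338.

12352

Day-of-year of April 25, 2304: 116.
Day-of-year of February 18, 2338: 49.
2304 has 366 days, so 366 − 116 = 250 days remain in 2304.
Full years 2305–2337: 25 common + 8 leap = 25×365 + 8×366 = 12053 days.
Total: 250 + 12053 + 49 = 12352 days.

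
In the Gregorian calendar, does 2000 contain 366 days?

2000 is a leap year (divisible by 400).

Yes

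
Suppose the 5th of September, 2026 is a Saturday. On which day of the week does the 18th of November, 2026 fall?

Wednesday

September 2026: 30 − 5 = 25 days remain.
Then October (31): 31 days.
November 1–18, 2026: 18 days.
Total: 25 + 31 + 18 = 74 days.
74 mod 7 = 4, so 4 days after Saturday is Wednesday.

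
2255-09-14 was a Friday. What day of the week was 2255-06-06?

Count forward from the earlier date (June 6, 2255) to the later (September 14, 2255):
June 2255: 30 − 6 = 24 days remain.
Then July (31), August (31): 31 + 31 = 62 days.
September 1–14, 2255: 14 days.
Total: 24 + 62 + 14 = 100 days.
100 mod 7 = 2, so 2 days before Friday is Wednesday.

Wednesday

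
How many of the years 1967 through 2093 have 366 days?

Years divisible by 4: 1968, 1972, …, 2092 — 32 in all.
2000 is divisible by 400, so still leap.
No century exceptions apply. Count: 32.

32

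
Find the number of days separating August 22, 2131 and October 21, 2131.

August 2131: 31 − 22 = 9 days remain.
Then September (30): 30 days.
October 1–21, 2131: 21 days.
Total: 9 + 30 + 21 = 60 days.

60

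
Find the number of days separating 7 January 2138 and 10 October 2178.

14886

From January 7, 2138 to January 7, 2178: 40 years, of which 10 contain a Feb 29 — 30×365 + 10×366 = 14610 days.
January 2178: 31 − 7 = 24 days remain.
Then February 2178 (28), March (31), April (30), May (31), June (30), July (31), August (31), September (30): 28 + 31 + 30 + 31 + 30 + 31 + 31 + 30 = 242 days.
October 1–10, 2178: 10 days.
Residual: 276 days.
Total: 14886 days.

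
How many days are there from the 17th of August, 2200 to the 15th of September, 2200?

29

August 2200: 31 − 17 = 14 days remain.
September 1–15, 2200: 15 days.
Total: 14 + 15 = 29 days.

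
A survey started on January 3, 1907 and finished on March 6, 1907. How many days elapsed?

62

January 1907: 31 − 3 = 28 days remain.
Then February 1907 (28): 28 days.
March 1–6, 1907: 6 days.
Total: 28 + 28 + 6 = 62 days.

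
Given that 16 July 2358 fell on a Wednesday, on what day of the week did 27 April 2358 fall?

Sunday

Count forward from the earlier date (April 27, 2358) to the later (July 16, 2358):
April 2358: 30 − 27 = 3 days remain.
Then May (31), June (30): 31 + 30 = 61 days.
July 1–16, 2358: 16 days.
Total: 3 + 61 + 16 = 80 days.
80 mod 7 = 3, so 3 days before Wednesday is Sunday.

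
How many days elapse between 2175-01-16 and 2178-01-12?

January 16, 2175 → January 16, 2176: 365 days.
January 16, 2176 → January 16, 2177: 366 days (2176 is a leap year).
January 2177: 31 − 16 = 15 days remain.
Then 11 full months totalling 334 days.
January 1–12, 2178: 12 days.
Residual: 361 days.
Total: 1092 days.

1092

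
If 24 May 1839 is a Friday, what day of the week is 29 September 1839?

Sunday

May 1839: 31 − 24 = 7 days remain.
Then June (30), July (31), August (31): 30 + 31 + 31 = 92 days.
September 1–29, 1839: 29 days.
Total: 7 + 92 + 29 = 128 days.
128 mod 7 = 2, so 2 days after Friday is Sunday.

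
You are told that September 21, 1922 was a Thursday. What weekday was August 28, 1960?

Sunday

Day-of-year of September 21, 1922: 264.
Day-of-year of August 28, 1960: 241.
1922 has 365 days, so 365 − 264 = 101 days remain in 1922.
Full years 1923–1959: 28 common + 9 leap = 28×365 + 9×366 = 13514 days.
Total: 101 + 13514 + 241 = 13856 days.
13856 mod 7 = 3, so 3 days after Thursday is Sunday.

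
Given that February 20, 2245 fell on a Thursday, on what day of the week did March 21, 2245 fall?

February 2245: 28 − 20 = 8 days remain (2245 is not a leap year, so February has 28 days).
March 1–21, 2245: 21 days.
Total: 8 + 21 = 29 days.
29 mod 7 = 1, so 1 day after Thursday is Friday.

Friday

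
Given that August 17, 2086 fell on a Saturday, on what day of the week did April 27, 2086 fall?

Saturday

Count forward from the earlier date (April 27, 2086) to the later (August 17, 2086):
April 2086: 30 − 27 = 3 days remain.
Then May (31), June (30), July (31): 31 + 30 + 31 = 92 days.
August 1–17, 2086: 17 days.
Total: 3 + 92 + 17 = 112 days.
112 is a multiple of 7, so April 27, 2086 falls on the same weekday: Saturday.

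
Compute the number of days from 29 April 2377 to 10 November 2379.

925

April 2377: 30 − 29 = 1 day remains.
Then 30 full months totalling 914 days.
November 1–10, 2379: 10 days.
Total: 1 + 914 + 10 = 925 days.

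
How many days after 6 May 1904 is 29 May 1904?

23

Within May 1904: 29 − 6 = 23 days.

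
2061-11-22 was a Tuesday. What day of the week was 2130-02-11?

Day-of-year of November 22, 2061: 326.
Day-of-year of February 11, 2130: 42.
2061 has 365 days, so 365 − 326 = 39 days remain in 2061.
Full years 2062–2129: 52 common + 16 leap = 52×365 + 16×366 = 24836 days.
Total: 39 + 24836 + 42 = 24917 days.
24917 mod 7 = 4, so 4 days after Tuesday is Saturday.

Saturday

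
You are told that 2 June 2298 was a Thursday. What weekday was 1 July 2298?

Friday

June 2298: 30 − 2 = 28 days remain.
July 1, 2298: 1 day.
Total: 28 + 1 = 29 days.
29 mod 7 = 1, so 1 day after Thursday is Friday.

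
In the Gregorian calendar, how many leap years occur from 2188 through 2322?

Years divisible by 4: 2188, 2192, …, 2320 — 34 in all.
Of these, 2200, 2300 are divisible by 100 but not 400, so not leap.
Leap years: 34 − 2 = 32.

32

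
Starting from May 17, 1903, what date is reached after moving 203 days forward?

December 6, 1903

Count 203 days after May 17, 1903:
May 1903: 31 − 17 = 14 days remain.
Then June (30), July (31), August (31), September (30), October (31), November (30): 30 + 31 + 31 + 30 + 31 + 30 = 183 days.
December 1–6, 1903: 6 days.
Total: 14 + 183 + 6 = 203 days.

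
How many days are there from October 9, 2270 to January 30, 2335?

23488

Day-of-year of October 9, 2270: 282.
Day-of-year of January 30, 2335: 30.
2270 has 365 days, so 365 − 282 = 83 days remain in 2270.
Full years 2271–2334: 49 common + 15 leap = 49×365 + 15×366 = 23375 days.
Total: 83 + 23375 + 30 = 23488 days.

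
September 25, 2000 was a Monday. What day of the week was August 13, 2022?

Saturday

From September 25, 2000 to September 25, 2021: 21 years, of which 5 contain a Feb 29 — 16×365 + 5×366 = 7670 days.
September 2021: 30 − 25 = 5 days remain.
Then 10 full months totalling 304 days.
August 1–13, 2022: 13 days.
Residual: 322 days.
Total: 7992 days.
7992 mod 7 = 5, so 5 days after Monday is Saturday.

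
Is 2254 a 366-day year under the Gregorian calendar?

2254 is not a leap year.

No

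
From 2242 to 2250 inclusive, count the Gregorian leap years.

2

Years divisible by 4 in [2242, 2250]: 2244, 2248.
No century exceptions apply. Count: 2.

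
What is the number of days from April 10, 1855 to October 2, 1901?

16976

Day-of-year of April 10, 1855: 100.
Day-of-year of October 2, 1901: 275.
1855 has 365 days, so 365 − 100 = 265 days remain in 1855.
Full years 1856–1900: 34 common + 11 leap = 34×365 + 11×366 = 16436 days.
Total: 265 + 16436 + 275 = 16976 days.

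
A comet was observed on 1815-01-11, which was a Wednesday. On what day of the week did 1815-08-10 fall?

Thursday

January 1815: 31 − 11 = 20 days remain.
Then February 1815 (28), March (31), April (30), May (31), June (30), July (31): 28 + 31 + 30 + 31 + 30 + 31 = 181 days.
August 1–10, 1815: 10 days.
Total: 20 + 181 + 10 = 211 days.
211 mod 7 = 1, so 1 day after Wednesday is Thursday.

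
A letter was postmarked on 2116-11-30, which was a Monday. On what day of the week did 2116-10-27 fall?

Tuesday

Count forward from the earlier date (October 27, 2116) to the later (November 30, 2116):
October 2116: 31 − 27 = 4 days remain.
November 1–30, 2116: 30 days.
Total: 4 + 30 = 34 days.
34 mod 7 = 6, so 6 days before Monday is Tuesday.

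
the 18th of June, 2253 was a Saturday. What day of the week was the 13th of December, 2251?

Count forward from the earlier date (December 13, 2251) to the later (June 18, 2253):
December 13, 2251 → December 13, 2252: 366 days (2252 is a leap year).
December 2252: 31 − 13 = 18 days remain.
Then January (31), February 2253 (28), March (31), April (30), May (31): 31 + 28 + 31 + 30 + 31 = 151 days.
June 1–18, 2253: 18 days.
Residual: 187 days.
Total: 553 days.
553 is a multiple of 7, so the 13th of December, 2251 falls on the same weekday: Saturday.

Saturday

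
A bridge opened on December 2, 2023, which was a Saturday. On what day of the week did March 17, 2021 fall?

Wednesday

Count forward from the earlier date (March 17, 2021) to the later (December 2, 2023):
March 2021: 31 − 17 = 14 days remain.
Then 32 full months totalling 974 days.
December 1–2, 2023: 2 days.
Total: 14 + 974 + 2 = 990 days.
990 mod 7 = 3, so 3 days before Saturday is Wednesday.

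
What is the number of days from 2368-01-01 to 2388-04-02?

7397

Day-of-year of January 1, 2368: 1.
Day-of-year of April 2, 2388: 93.
2368 has 366 days, so 366 − 1 = 365 days remain in 2368.
Full years 2369–2387: 15 common + 4 leap = 15×365 + 4×366 = 6939 days.
Total: 365 + 6939 + 93 = 7397 days.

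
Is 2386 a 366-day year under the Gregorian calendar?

No

2386 is not a leap year.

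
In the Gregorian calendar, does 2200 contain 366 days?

2200 is not a leap year (divisible by 100 but not 400).

No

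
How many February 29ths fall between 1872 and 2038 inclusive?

41

Years divisible by 4: 1872, 1876, …, 2036 — 42 in all.
Of these, 1900 is divisible by 100 but not 400, so not leap.
2000 is divisible by 400, so still leap.
Leap years: 42 − 1 = 41.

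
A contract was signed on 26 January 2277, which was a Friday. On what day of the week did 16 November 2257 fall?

Count forward from the earlier date (November 16, 2257) to the later (January 26, 2277):
Day-of-year of November 16, 2257: 320.
Day-of-year of January 26, 2277: 26.
2257 has 365 days, so 365 − 320 = 45 days remain in 2257.
Full years 2258–2276: 14 common + 5 leap = 14×365 + 5×366 = 6940 days.
Total: 45 + 6940 + 26 = 7011 days.
7011 mod 7 = 4, so 4 days before Friday is Monday.

Monday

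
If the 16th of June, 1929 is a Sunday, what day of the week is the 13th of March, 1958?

Thursday

From June 16, 1929 to June 16, 1957: 28 years, of which 7 contain a Feb 29 — 21×365 + 7×366 = 10227 days.
June 1957: 30 − 16 = 14 days remain.
Then July (31), August (31), September (30), October (31), November (30), December (31), January (31), February 1958 (28): 31 + 31 + 30 + 31 + 30 + 31 + 31 + 28 = 243 days.
March 1–13, 1958: 13 days.
Residual: 270 days.
Total: 10497 days.
10497 mod 7 = 4, so 4 days after Sunday is Thursday.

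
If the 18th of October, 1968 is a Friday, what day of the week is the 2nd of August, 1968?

Friday

Count forward from the earlier date (August 2, 1968) to the later (October 18, 1968):
August 1968: 31 − 2 = 29 days remain.
Then September (30): 30 days.
October 1–18, 1968: 18 days.
Total: 29 + 30 + 18 = 77 days.
77 is a multiple of 7, so the 2nd of August, 1968 falls on the same weekday: Friday.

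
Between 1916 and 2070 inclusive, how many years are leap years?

39

Years divisible by 4: 1916, 1920, …, 2068 — 39 in all.
2000 is divisible by 400, so still leap.
No century exceptions apply. Count: 39.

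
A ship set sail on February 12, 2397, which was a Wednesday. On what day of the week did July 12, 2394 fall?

Tuesday

Count forward from the earlier date (July 12, 2394) to the later (February 12, 2397):
July 12, 2394 → July 12, 2395: 365 days.
July 12, 2395 → July 12, 2396: 366 days (2396 is a leap year).
July 2396: 31 − 12 = 19 days remain.
Then August (31), September (30), October (31), November (30), December (31), January (31): 31 + 30 + 31 + 30 + 31 + 31 = 184 days.
February 1–12, 2397: 12 days (2397 is not a leap year).
Residual: 215 days.
Total: 946 days.
946 mod 7 = 1, so 1 day before Wednesday is Tuesday.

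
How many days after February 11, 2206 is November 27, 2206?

289

February 2206: 28 − 11 = 17 days remain (2206 is not a leap year, so February has 28 days).
Then March (31), April (30), May (31), June (30), July (31), August (31), September (30), October (31): 31 + 30 + 31 + 30 + 31 + 31 + 30 + 31 = 245 days.
November 1–27, 2206: 27 days.
Total: 17 + 245 + 27 = 289 days.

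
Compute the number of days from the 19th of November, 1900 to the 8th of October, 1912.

4341

From November 19, 1900 to November 19, 1911: 11 years, of which 2 contain a Feb 29 — 9×365 + 2×366 = 4017 days.
November 1911: 30 − 19 = 11 days remain.
Then 10 full months totalling 305 days.
October 1–8, 1912: 8 days.
Residual: 324 days.
Total: 4341 days.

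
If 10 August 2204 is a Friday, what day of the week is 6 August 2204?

Monday

Count forward from the earlier date (August 6, 2204) to the later (August 10, 2204):
Within August 2204: 10 − 6 = 4 days.
4 mod 7 = 4, so 4 days before Friday is Monday.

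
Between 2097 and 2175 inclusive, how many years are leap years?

Years divisible by 4: 2100, 2104, …, 2172 — 19 in all.
Of these, 2100 is divisible by 100 but not 400, so not leap.
Leap years: 19 − 1 = 18.

18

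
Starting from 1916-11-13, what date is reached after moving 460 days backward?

1915-08-11

Count 460 days before November 13, 1916:
August 11, 1915 → August 11, 1916: 366 days (1916 is a leap year).
August 1916: 31 − 11 = 20 days remain.
Then September (30), October (31): 30 + 31 = 61 days.
November 1–13, 1916: 13 days.
Residual: 94 days.
Total: 460 days.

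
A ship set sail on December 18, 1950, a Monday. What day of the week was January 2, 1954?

December 18, 1950 → December 18, 1951: 365 days.
December 18, 1951 → December 18, 1952: 366 days (1952 is a leap year).
December 18, 1952 → December 18, 1953: 365 days.
December 1953: 31 − 18 = 13 days remain.
January 1–2, 1954: 2 days.
Residual: 15 days.
Total: 1111 days.
1111 mod 7 = 5, so 5 days after Monday is Saturday.

Saturday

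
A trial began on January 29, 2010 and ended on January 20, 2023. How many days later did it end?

4739

From January 29, 2010 to January 29, 2022: 12 years, of which 3 contain a Feb 29 — 9×365 + 3×366 = 4383 days.
January 2022: 31 − 29 = 2 days remain.
Then 11 full months totalling 334 days.
January 1–20, 2023: 20 days.
Residual: 356 days.
Total: 4739 days.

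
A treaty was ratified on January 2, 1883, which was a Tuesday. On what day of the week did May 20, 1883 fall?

Sunday

January 1883: 31 − 2 = 29 days remain.
Then February 1883 (28), March (31), April (30): 28 + 31 + 30 = 89 days.
May 1–20, 1883: 20 days.
Total: 29 + 89 + 20 = 138 days.
138 mod 7 = 5, so 5 days after Tuesday is Sunday.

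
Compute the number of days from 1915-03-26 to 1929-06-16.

5196

Day-of-year of March 26, 1915: 85.
Day-of-year of June 16, 1929: 167.
1915 has 365 days, so 365 − 85 = 280 days remain in 1915.
Full years 1916–1928: 9 common + 4 leap = 9×365 + 4×366 = 4749 days.
Total: 280 + 4749 + 167 = 5196 days.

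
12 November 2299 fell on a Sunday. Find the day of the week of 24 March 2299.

Friday

Count forward from the earlier date (March 24, 2299) to the later (November 12, 2299):
March 2299: 31 − 24 = 7 days remain.
Then April (30), May (31), June (30), July (31), August (31), September (30), October (31): 30 + 31 + 30 + 31 + 31 + 30 + 31 = 214 days.
November 1–12, 2299: 12 days.
Total: 7 + 214 + 12 = 233 days.
233 mod 7 = 2, so 2 days before Sunday is Friday.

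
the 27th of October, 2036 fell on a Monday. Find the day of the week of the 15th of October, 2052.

Day-of-year of October 27, 2036: 301.
Day-of-year of October 15, 2052: 289.
2036 has 366 days, so 366 − 301 = 65 days remain in 2036.
Full years 2037–2051: 12 common + 3 leap = 12×365 + 3×366 = 5478 days.
Total: 65 + 5478 + 289 = 5832 days.
5832 mod 7 = 1, so 1 day after Monday is Tuesday.

Tuesday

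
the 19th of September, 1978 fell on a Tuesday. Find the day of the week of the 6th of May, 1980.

Tuesday

September 1978: 30 − 19 = 11 days remain.
Then 19 full months totalling 578 days.
May 1–6, 1980: 6 days.
Total: 11 + 578 + 6 = 595 days.
595 is a multiple of 7, so the 6th of May, 1980 falls on the same weekday: Tuesday.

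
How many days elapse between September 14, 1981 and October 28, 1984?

1140

Day-of-year of September 14, 1981: 257.
Day-of-year of October 28, 1984: 302.
1981 has 365 days, so 365 − 257 = 108 days remain in 1981.
Full years: 1982: 365; 1983: 365. Sum = 730.
Total: 108 + 730 + 302 = 1140 days.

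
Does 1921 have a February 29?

No

1921 is not a leap year.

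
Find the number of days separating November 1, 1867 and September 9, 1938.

25879

Day-of-year of November 1, 1867: 305.
Day-of-year of September 9, 1938: 252.
1867 has 365 days, so 365 − 305 = 60 days remain in 1867.
Full years 1868–1937: 53 common + 17 leap = 53×365 + 17×366 = 25567 days.
Total: 60 + 25567 + 252 = 25879 days.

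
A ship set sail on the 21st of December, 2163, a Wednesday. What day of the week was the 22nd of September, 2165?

December 21, 2163 → December 21, 2164: 366 days (2164 is a leap year).
December 2164: 31 − 21 = 10 days remain.
Then January (31), February 2165 (28), March (31), April (30), May (31), June (30), July (31), August (31): 31 + 28 + 31 + 30 + 31 + 30 + 31 + 31 = 243 days.
September 1–22, 2165: 22 days.
Residual: 275 days.
Total: 641 days.
641 mod 7 = 4, so 4 days after Wednesday is Sunday.

Sunday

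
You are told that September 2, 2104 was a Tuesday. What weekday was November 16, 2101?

Wednesday

Count forward from the earlier date (November 16, 2101) to the later (September 2, 2104):
November 16, 2101 → November 16, 2102: 365 days.
November 16, 2102 → November 16, 2103: 365 days.
November 2103: 30 − 16 = 14 days remain.
Then 9 full months totalling 275 days.
September 1–2, 2104: 2 days.
Residual: 291 days.
Total: 1021 days.
1021 mod 7 = 6, so 6 days before Tuesday is Wednesday.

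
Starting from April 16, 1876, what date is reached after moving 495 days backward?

December 8, 1874

Count 495 days before April 16, 1876:
December 8, 1874 → December 8, 1875: 365 days.
December 1875: 31 − 8 = 23 days remain.
Then January (31), February 1876 (29), March (31): 31 + 29 + 31 = 91 days.
April 1–16, 1876: 16 days.
Residual: 130 days.
Total: 495 days.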